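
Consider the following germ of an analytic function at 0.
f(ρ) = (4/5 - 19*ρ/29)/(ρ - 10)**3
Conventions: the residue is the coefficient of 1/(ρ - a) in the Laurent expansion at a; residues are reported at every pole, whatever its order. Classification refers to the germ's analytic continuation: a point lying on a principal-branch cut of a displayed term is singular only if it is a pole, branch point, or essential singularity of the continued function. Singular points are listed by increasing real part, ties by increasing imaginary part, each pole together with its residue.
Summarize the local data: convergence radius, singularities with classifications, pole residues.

Radius of convergence at 0: 10.
At 10: a pole of order 3; residue 0.

Denominator factor (ρ - 10)^3: pole of order 3 at 10, modulus 10.
The radius of convergence is the smallest modulus among the singular points: 10.
At the order-3 pole 10 set g(ρ) = (ρ - (10))^3*f(ρ) = 4/5 - 19*ρ/29.
Order-3 pole: residue = g''(a)/2; g''(10) = 0, so the residue is 0.


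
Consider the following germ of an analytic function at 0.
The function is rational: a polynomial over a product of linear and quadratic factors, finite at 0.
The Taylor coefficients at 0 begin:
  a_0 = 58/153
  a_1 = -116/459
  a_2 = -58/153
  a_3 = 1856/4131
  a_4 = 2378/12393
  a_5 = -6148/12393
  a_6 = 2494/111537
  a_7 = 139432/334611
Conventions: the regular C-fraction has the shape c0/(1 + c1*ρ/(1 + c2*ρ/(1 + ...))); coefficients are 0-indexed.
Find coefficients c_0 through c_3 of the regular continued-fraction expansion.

Taylor coefficients (read off): a_0 = 58/153, a_1 = -116/459, a_2 = -58/153, a_3 = 1856/4131.
c0 = a_0 = 58/153. Peel one level at a time: if S = 1 + c*ρ/S' with S'(0) = 1, then c is the ρ-coefficient of S and S' = c*ρ/(S - 1).
S_1 = c0/f = 1 + (2/3)*ρ + (13/9)*ρ^2 + ...; c1 = 2/3.
S_2 = c1*ρ/(S_1 - 1) = 1 + (-13/6)*ρ + (145/36)*ρ^2 + ...; c2 = -13/6.
S_3 = c2*ρ/(S_2 - 1) = 1 + (145/78)*ρ + ...; c3 = 145/78.

The regular C-fraction coefficients are [58/153, 2/3, -13/6, 145/78].


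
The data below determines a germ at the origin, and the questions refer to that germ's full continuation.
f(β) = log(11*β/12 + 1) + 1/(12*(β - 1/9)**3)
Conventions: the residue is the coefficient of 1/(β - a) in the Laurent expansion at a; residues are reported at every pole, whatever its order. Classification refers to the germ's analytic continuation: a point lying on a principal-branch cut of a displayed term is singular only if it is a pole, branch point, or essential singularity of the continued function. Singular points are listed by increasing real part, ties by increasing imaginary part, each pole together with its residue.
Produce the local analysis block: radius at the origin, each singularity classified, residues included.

Radius of convergence at 0: 1/9.
At -12/11: a logarithmic branch point.
At 1/9: a pole of order 3; residue 0.

Denominator factor (β - 1/9)^3: pole of order 3 at 1/9, modulus 1/9.
Branch term (1)*log(1 - β/(-12/11)): its argument vanishes at β = -12/11, a logarithmic branch point, modulus 12/11.
The radius of convergence is the smallest modulus among the singular points: 1/9.
The branch term is analytic at 1/9 and contributes nothing to the residue; only the rational part matters.
At the order-3 pole 1/9 set g(β) = (β - (1/9))^3*(rational part) = 1/12.
Order-3 pole: residue = g''(a)/2; g''(1/9) = 0, so the residue is 0.
List the singular points by increasing real part (a conjugate pair: the negative imaginary part first).


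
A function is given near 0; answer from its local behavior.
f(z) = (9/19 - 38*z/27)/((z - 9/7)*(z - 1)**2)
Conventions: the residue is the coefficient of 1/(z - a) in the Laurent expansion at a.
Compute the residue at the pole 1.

At the order-2 pole 1 set g(z) = (z - (1))^2*f(z) = (9/19 - 38*z/27)/(z - 9/7).
Order-2 pole: residue = g'(a); g'(1) = 3731/228, so the residue is 3731/228.

The residue is 3731/228.


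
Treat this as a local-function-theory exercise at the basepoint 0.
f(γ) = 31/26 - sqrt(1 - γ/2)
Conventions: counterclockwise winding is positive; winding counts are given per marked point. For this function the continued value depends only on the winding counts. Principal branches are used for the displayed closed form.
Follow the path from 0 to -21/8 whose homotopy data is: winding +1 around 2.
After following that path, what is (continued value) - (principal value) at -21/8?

The rational part is single-valued and drops out of the difference; each branch term changes only by its own monodromy.
(-1)*sqrt(1 - γ/(2)): winding +1 is odd, the square root flips sign, contributing -2*(-1)*sqrt(1 - (-21/8)/(2)) = -2*(-1)*sqrt(37/16) = (1/2)*sqrt(37).
Summing the contributions at γ = -21/8 gives (1/2)*sqrt(37).

Continued minus principal equals (1/2)*sqrt(37).


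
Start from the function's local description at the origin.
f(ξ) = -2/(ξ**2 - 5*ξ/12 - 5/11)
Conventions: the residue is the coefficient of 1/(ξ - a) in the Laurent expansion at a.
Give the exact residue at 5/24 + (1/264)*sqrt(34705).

The factor ξ**2 - 5*ξ/12 - 5/11 splits as (ξ - a)(ξ - a') with a = 5/24 + (1/264)*sqrt(34705), a' = 5/24 - (1/264)*sqrt(34705). At the order-1 pole a set g(ξ) = (ξ - a)*f(ξ) = [-2] / (ξ - a').
Simple pole: residue = g(a) at a = 5/24 + (1/264)*sqrt(34705), which is -(24/3155)*sqrt(34705).

The residue is -(24/3155)*sqrt(34705).


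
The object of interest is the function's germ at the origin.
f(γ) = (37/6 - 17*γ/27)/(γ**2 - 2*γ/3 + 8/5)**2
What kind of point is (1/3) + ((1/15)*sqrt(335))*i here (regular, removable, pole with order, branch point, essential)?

The point is a pole of order 2.

The denominator factor γ**2 - 2*γ/3 + 8/5 vanishes at (1/3) + ((1/15)*sqrt(335))*i and appears to the power 2; the numerator there equals (965/162) - ((17/405)*sqrt(335))*i, nonzero, and no other factor vanishes.
Hence a pole whose order is the multiplicity, 2.


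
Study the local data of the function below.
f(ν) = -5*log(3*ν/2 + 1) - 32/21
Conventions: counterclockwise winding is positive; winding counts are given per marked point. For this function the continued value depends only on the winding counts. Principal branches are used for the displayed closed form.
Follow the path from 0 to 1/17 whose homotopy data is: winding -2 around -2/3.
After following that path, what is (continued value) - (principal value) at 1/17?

Continued minus principal equals (20)*pi*i.

The rational part is single-valued and drops out of the difference; each branch term changes only by its own monodromy.
(-5)*log(1 - ν/(-2/3)): each positive loop around -2/3 adds 2*pi*i to the log, so winding -2 contributes (-5)*(-2)*2*pi*i = (20)*pi*i.
Summing the contributions at ν = 1/17 gives (20)*pi*i.


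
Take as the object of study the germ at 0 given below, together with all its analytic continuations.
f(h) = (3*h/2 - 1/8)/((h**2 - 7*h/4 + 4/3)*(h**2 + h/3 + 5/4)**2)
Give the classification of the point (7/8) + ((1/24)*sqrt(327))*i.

The denominator factor h**2 - 7*h/4 + 4/3 vanishes at (7/8) + ((1/24)*sqrt(327))*i and appears to the power 1; the numerator there equals (19/16) + ((1/16)*sqrt(327))*i, nonzero, and no other factor vanishes.
Hence a pole whose order is the multiplicity, 1.

The point is a pole of order 1.


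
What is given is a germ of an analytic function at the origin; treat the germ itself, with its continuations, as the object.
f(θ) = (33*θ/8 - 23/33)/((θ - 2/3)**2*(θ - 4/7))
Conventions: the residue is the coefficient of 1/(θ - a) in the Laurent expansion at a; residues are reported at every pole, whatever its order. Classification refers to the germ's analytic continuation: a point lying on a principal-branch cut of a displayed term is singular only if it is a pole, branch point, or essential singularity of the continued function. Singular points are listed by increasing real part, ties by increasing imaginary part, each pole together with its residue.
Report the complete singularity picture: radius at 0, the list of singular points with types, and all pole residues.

Denominator factor (θ - 2/3)^2: pole of order 2 at 2/3, modulus 2/3.
Denominator factor (θ - 4/7): pole of order 1 at 4/7, modulus 4/7.
The radius of convergence is the smallest modulus among the singular points: 4/7.
At the order-1 pole 4/7 set g(θ) = (θ - (4/7))*f(θ) = (33*θ/8 - 23/33)/(θ - 2/3)**2.
Simple pole: residue = g(a) at a = 4/7, which is 16107/88.
At the order-2 pole 2/3 set g(θ) = (θ - (2/3))^2*f(θ) = (33*θ/8 - 23/33)/(θ - 4/7).
Order-2 pole: residue = g'(a); g'(2/3) = -16107/88, so the residue is -16107/88.
List the singular points by increasing real part (a conjugate pair: the negative imaginary part first).

Radius of convergence at 0: 4/7.
At 4/7: a pole of order 1; residue 16107/88.
At 2/3: a pole of order 2; residue -16107/88.


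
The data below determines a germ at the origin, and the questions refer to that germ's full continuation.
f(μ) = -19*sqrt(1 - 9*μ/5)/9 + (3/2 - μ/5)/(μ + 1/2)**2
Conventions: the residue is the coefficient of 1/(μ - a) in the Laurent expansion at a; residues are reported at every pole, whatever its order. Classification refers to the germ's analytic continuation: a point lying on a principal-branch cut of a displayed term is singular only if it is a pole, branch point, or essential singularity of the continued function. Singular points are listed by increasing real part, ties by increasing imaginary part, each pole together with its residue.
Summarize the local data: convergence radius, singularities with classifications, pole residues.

Denominator factor (μ + 1/2)^2: pole of order 2 at -1/2, modulus 1/2.
Branch term (-19/9)*sqrt(1 - μ/(5/9)): its argument vanishes at μ = 5/9, a square-root branch point, modulus 5/9.
The radius of convergence is the smallest modulus among the singular points: 1/2.
The branch term is analytic at -1/2 and contributes nothing to the residue; only the rational part matters.
At the order-2 pole -1/2 set g(μ) = (μ - (-1/2))^2*(rational part) = 3/2 - μ/5.
Order-2 pole: residue = g'(a); g'(-1/2) = -1/5, so the residue is -1/5.
List the singular points by increasing real part (a conjugate pair: the negative imaginary part first).

Radius of convergence at 0: 1/2.
At -1/2: a pole of order 2; residue -1/5.
At 5/9: an algebraic (square-root) branch point.


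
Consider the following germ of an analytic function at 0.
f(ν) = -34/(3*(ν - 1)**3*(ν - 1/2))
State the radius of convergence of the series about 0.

The radius of convergence is 1/2.

Denominator factor (ν - 1/2): pole of order 1 at 1/2, modulus 1/2.
Denominator factor (ν - 1)^3: pole of order 3 at 1, modulus 1.
The radius of convergence is the smallest modulus among the singular points: 1/2.


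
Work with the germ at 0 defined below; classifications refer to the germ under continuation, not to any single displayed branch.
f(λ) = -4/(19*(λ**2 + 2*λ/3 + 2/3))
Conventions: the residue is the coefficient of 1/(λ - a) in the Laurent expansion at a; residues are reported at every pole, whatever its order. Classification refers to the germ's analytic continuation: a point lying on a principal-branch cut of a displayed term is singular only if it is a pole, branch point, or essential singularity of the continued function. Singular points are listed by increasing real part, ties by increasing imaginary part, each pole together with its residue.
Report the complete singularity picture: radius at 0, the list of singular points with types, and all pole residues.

Denominator factor (λ**2 + 2*λ/3 + 2/3): discriminant -20/9, complex-conjugate roots (-1/3) + ((1/3)*sqrt(5))*i and (-1/3) - ((1/3)*sqrt(5))*i; poles of order 1, moduli (1/3)*sqrt(6) and (1/3)*sqrt(6).
The radius of convergence is the smallest modulus among the singular points: (1/3)*sqrt(6).
The factor λ**2 + 2*λ/3 + 2/3 splits as (λ - a)(λ - a') with a = (-1/3) - ((1/3)*sqrt(5))*i, a' = (-1/3) + ((1/3)*sqrt(5))*i. At the order-1 pole a set g(λ) = (λ - a)*f(λ) = [-4/19] / (λ - a').
Simple pole: residue = g(a) at a = (-1/3) - ((1/3)*sqrt(5))*i, which is -((6/95)*sqrt(5))*i.
The factor λ**2 + 2*λ/3 + 2/3 splits as (λ - a)(λ - a') with a = (-1/3) + ((1/3)*sqrt(5))*i, a' = (-1/3) - ((1/3)*sqrt(5))*i. At the order-1 pole a set g(λ) = (λ - a)*f(λ) = [-4/19] / (λ - a').
Simple pole: residue = g(a) at a = (-1/3) + ((1/3)*sqrt(5))*i, which is ((6/95)*sqrt(5))*i.
List the singular points by increasing real part (a conjugate pair: the negative imaginary part first).

Radius of convergence at 0: (1/3)*sqrt(6).
At (-1/3) - ((1/3)*sqrt(5))*i: a pole of order 1; residue -((6/95)*sqrt(5))*i.
At (-1/3) + ((1/3)*sqrt(5))*i: a pole of order 1; residue ((6/95)*sqrt(5))*i.


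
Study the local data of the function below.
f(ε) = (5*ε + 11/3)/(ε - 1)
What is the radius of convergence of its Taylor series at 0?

Denominator factor (ε - 1): pole of order 1 at 1, modulus 1.
The radius of convergence is the smallest modulus among the singular points: 1.

The radius of convergence is 1.


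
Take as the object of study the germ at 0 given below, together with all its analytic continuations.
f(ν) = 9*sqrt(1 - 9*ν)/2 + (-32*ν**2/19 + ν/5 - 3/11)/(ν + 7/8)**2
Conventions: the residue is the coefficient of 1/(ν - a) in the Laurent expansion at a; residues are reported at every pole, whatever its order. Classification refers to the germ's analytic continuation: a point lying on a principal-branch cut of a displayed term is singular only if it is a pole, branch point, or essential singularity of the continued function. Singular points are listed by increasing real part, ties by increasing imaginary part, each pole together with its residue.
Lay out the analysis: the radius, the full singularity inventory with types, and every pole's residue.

Radius of convergence at 0: 1/9.
At -7/8: a pole of order 2; residue 299/95.
At 1/9: an algebraic (square-root) branch point.

Denominator factor (ν + 7/8)^2: pole of order 2 at -7/8, modulus 7/8.
Branch term (9/2)*sqrt(1 - ν/(1/9)): its argument vanishes at ν = 1/9, a square-root branch point, modulus 1/9.
The radius of convergence is the smallest modulus among the singular points: 1/9.
The branch term is analytic at -7/8 and contributes nothing to the residue; only the rational part matters.
At the order-2 pole -7/8 set g(ν) = (ν - (-7/8))^2*(rational part) = -32*ν**2/19 + ν/5 - 3/11.
Order-2 pole: residue = g'(a); g'(-7/8) = 299/95, so the residue is 299/95.
List the singular points by increasing real part (a conjugate pair: the negative imaginary part first).


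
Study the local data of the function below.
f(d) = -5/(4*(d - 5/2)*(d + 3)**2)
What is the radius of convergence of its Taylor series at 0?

The radius of convergence is 5/2.

Denominator factor (d - 5/2): pole of order 1 at 5/2, modulus 5/2.
Denominator factor (d + 3)^2: pole of order 2 at -3, modulus 3.
The radius of convergence is the smallest modulus among the singular points: 5/2.


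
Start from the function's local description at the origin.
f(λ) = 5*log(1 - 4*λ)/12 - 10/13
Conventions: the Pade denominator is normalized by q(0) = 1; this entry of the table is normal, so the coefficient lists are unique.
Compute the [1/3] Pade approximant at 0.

Taylor coefficients needed (expand at 0): a_0 = -10/13, a_1 = -5/3, a_2 = -10/3, a_3 = -80/9, a_4 = -80/3.
Write the denominator as Q(λ) = 1 + q1*λ + q2*λ^2 + q3*λ^3. Requiring Q*f - P = O(λ^5) with deg P <= 1 kills the coefficients of λ^2..λ^4 in Q*f:
  λ^2: a_2 + q1*a_1 + q2*a_0 = 0, i.e. -10/3 + (-5/3)*q1 + (-10/13)*q2 = 0.
  λ^3: a_3 + q1*a_2 + q2*a_1 + q3*a_0 = 0, i.e. -80/9 + (-10/3)*q1 + (-5/3)*q2 + (-10/13)*q3 = 0.
  λ^4: a_4 + q1*a_3 + q2*a_2 + q3*a_1 = 0, i.e. -80/3 + (-80/9)*q1 + (-10/3)*q2 + (-5/3)*q3 = 0.
Solving this linear system: q1 = -186/49, q2 = 572/147, q3 = -520/147.
The numerator is Q*f truncated at degree 1: P0 = a_0 = -10/13; P1 = a_1 + q1*a_0 = 2395/1911.

The Pade approximant has numerator coefficients [-10/13, 2395/1911]; denominator coefficients [1, -186/49, 572/147, -520/147].


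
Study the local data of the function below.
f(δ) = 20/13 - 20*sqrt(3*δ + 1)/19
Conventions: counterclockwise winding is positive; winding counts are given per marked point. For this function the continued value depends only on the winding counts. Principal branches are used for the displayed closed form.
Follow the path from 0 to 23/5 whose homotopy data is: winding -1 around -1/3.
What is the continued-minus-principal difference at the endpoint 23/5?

The rational part is single-valued and drops out of the difference; each branch term changes only by its own monodromy.
(-20/19)*sqrt(1 - δ/(-1/3)): winding -1 is odd, the square root flips sign, contributing -2*(-20/19)*sqrt(1 - (23/5)/(-1/3)) = -2*(-20/19)*sqrt(74/5) = (8/19)*sqrt(370).
Summing the contributions at δ = 23/5 gives (8/19)*sqrt(370).

Continued minus principal equals (8/19)*sqrt(370).


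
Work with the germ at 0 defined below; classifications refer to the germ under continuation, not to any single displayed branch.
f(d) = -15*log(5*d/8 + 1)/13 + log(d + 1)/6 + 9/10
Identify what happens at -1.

The point is a logarithmic branch point.

The term (1/6)*log(1 - d/(-1)) has argument 1 - -1/(-1) = 0 at -1: a logarithmic (infinitely-sheeted) branch point; the remaining terms are analytic or single-valued there.


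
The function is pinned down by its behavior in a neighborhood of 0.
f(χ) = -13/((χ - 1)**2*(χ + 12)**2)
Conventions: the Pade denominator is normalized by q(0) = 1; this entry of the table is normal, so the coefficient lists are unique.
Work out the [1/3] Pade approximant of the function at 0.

Taylor coefficients needed (expand at 0): a_0 = -13/144, a_1 = -143/864, a_2 = -559/2304, a_3 = -19877/62208, a_4 = -1183793/2985984.
Write the denominator as Q(χ) = 1 + q1*χ + q2*χ^2 + q3*χ^3. Requiring Q*f - P = O(χ^5) with deg P <= 1 kills the coefficients of χ^2..χ^4 in Q*f:
  χ^2: a_2 + q1*a_1 + q2*a_0 = 0, i.e. -559/2304 + (-143/864)*q1 + (-13/144)*q2 = 0.
  χ^3: a_3 + q1*a_2 + q2*a_1 + q3*a_0 = 0, i.e. -19877/62208 + (-559/2304)*q1 + (-143/864)*q2 + (-13/144)*q3 = 0.
  χ^4: a_4 + q1*a_3 + q2*a_2 + q3*a_1 = 0, i.e. -1183793/2985984 + (-19877/62208)*q1 + (-559/2304)*q2 + (-143/864)*q3 = 0.
Solving this linear system: q1 = -62/33, q2 = 109/144, q3 = 43/352.
The numerator is Q*f truncated at degree 1: P0 = a_0 = -13/144; P1 = a_1 + q1*a_0 = 13/3168.

The Pade approximant has numerator coefficients [-13/144, 13/3168]; denominator coefficients [1, -62/33, 109/144, 43/352].


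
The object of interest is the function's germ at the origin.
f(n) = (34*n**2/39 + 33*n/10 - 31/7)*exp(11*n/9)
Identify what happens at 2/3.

There is no denominator, hence no pole anywhere.
The factor exp(11*n/9) is entire.
So the germ continues analytically to 2/3.

The point is a regular point.


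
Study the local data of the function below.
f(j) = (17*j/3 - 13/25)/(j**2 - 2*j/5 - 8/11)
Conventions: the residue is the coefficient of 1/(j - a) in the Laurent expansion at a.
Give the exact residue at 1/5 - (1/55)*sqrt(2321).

The factor j**2 - 2*j/5 - 8/11 splits as (j - a)(j - a') with a = 1/5 - (1/55)*sqrt(2321), a' = 1/5 + (1/55)*sqrt(2321). At the order-1 pole a set g(j) = (j - a)*f(j) = [17*j/3 - 13/25] / (j - a').
Simple pole: residue = g(a) at a = 1/5 - (1/55)*sqrt(2321), which is 17/6 - (23/3165)*sqrt(2321).

The residue is 17/6 - (23/3165)*sqrt(2321).


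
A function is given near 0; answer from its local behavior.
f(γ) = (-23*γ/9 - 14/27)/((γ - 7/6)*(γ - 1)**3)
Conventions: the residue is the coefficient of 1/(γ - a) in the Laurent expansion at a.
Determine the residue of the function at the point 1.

At the order-3 pole 1 set g(γ) = (γ - (1))^3*f(γ) = (-23*γ/9 - 14/27)/(γ - 7/6).
Order-3 pole: residue = g''(a)/2; g''(1) = 1512, so the residue is 756.

The residue is 756.


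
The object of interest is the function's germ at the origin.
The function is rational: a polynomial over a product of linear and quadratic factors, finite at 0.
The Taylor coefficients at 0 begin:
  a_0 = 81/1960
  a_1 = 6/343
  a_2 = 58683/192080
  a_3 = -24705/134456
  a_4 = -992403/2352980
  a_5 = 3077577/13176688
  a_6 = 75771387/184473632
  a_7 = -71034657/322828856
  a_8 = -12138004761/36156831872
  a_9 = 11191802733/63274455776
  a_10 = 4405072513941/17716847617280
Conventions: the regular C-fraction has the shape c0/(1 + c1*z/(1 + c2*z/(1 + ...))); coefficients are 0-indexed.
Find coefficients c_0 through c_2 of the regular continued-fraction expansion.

The regular C-fraction coefficients are [81/1960, -80/189, -73621/4320].

Taylor coefficients (read off): a_0 = 81/1960, a_1 = 6/343, a_2 = 58683/192080.
c0 = a_0 = 81/1960. Peel one level at a time: if S = 1 + c*z/S' with S'(0) = 1, then c is the z-coefficient of S and S' = c*z/(S - 1).
S_1 = c0/f = 1 + (-80/189)*z + (-73621/10206)*z^2 + ...; c1 = -80/189.
S_2 = c1*z/(S_1 - 1) = 1 + (-73621/4320)*z + ...; c2 = -73621/4320.


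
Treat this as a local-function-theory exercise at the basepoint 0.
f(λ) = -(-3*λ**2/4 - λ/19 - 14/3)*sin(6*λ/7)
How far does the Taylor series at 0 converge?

The radius of convergence is infinite.

The factor -sin(6*λ/7) is entire and contributes no finite singular point.
The polynomial part has no poles.
No finite singular points: the Taylor series at 0 converges everywhere.


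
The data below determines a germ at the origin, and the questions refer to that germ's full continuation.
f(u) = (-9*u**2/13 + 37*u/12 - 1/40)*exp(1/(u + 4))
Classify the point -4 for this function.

The exponent 1/(u - (-4)) has a pole at -4, so exp(1/(u - (-4))) takes every nonzero value near it: an essential singularity (not a pole of any order).

The point is an essential singularity.


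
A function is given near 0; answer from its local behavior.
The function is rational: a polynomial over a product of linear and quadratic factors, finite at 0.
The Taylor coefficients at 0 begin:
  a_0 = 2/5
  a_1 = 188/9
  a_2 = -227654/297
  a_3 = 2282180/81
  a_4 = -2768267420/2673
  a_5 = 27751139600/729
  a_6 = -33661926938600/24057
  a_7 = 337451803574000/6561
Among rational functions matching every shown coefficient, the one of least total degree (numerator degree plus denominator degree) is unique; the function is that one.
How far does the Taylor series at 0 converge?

No rational of total degree below 4 reproduces all 8 coefficients; solving the [2/2] Pade equations on them gives f(μ) = (19*μ**2/33 - 32*μ/3 - 3/25)/(μ**2 - 11*μ - 3/10), whose expansion matches every shown term.
Denominator factor (μ**2 - 11*μ - 3/10): discriminant 611/5, real irrational roots 11/2 + (1/10)*sqrt(3055) and 11/2 - (1/10)*sqrt(3055); poles of order 1, moduli 11/2 + (1/10)*sqrt(3055) and -11/2 + (1/10)*sqrt(3055).
The radius of convergence is the smallest modulus among the singular points: -11/2 + (1/10)*sqrt(3055).

The radius of convergence is -11/2 + (1/10)*sqrt(3055).


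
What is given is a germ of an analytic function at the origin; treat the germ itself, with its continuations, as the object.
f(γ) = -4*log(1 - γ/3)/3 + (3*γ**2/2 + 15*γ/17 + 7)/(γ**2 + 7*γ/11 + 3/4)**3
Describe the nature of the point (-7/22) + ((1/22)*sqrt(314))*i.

The point is a pole of order 3.

The denominator factor γ**2 + 7*γ/11 + 3/4 vanishes at (-7/22) + ((1/22)*sqrt(314))*i and appears to the power 3; the numerator there equals (97057/16456) - ((27/8228)*sqrt(314))*i, nonzero, and no other factor vanishes.
The branch terms are analytic at this point.
Hence a pole whose order is the multiplicity, 3.


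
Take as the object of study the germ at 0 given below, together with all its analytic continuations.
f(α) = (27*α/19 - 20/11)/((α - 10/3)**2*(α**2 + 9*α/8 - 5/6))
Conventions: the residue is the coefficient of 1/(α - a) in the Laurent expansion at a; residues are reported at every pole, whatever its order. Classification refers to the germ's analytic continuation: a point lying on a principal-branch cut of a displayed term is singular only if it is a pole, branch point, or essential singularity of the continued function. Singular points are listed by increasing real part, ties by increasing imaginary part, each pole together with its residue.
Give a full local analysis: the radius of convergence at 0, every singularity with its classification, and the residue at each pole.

Radius of convergence at 0: -9/16 + (1/48)*sqrt(2649).
At -9/16 - (1/48)*sqrt(2649): a pole of order 1; residue 6912/969095 + (13004352/9412819735)*sqrt(2649).
At -9/16 + (1/48)*sqrt(2649): a pole of order 1; residue 6912/969095 - (13004352/9412819735)*sqrt(2649).
At 10/3: a pole of order 2; residue -13824/969095.


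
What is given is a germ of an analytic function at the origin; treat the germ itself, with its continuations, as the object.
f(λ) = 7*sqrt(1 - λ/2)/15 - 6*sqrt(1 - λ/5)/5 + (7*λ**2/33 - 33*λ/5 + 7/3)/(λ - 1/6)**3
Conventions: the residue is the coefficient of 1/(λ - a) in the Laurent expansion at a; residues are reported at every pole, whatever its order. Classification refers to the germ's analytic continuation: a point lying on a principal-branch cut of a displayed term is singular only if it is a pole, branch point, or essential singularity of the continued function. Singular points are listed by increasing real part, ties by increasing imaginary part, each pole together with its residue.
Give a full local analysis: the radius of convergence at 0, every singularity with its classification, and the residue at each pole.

Denominator factor (λ - 1/6)^3: pole of order 3 at 1/6, modulus 1/6.
Branch term (-6/5)*sqrt(1 - λ/(5)): its argument vanishes at λ = 5, a square-root branch point, modulus 5.
Branch term (7/15)*sqrt(1 - λ/(2)): its argument vanishes at λ = 2, a square-root branch point, modulus 2.
The radius of convergence is the smallest modulus among the singular points: 1/6.
The branch terms are analytic at 1/6 and contribute nothing to the residue; only the rational part matters.
At the order-3 pole 1/6 set g(λ) = (λ - (1/6))^3*(rational part) = 7*λ**2/33 - 33*λ/5 + 7/3.
Order-3 pole: residue = g''(a)/2; g''(1/6) = 14/33, so the residue is 7/33.
List the singular points by increasing real part (a conjugate pair: the negative imaginary part first).

Radius of convergence at 0: 1/6.
At 1/6: a pole of order 3; residue 7/33.
At 2: an algebraic (square-root) branch point.
At 5: an algebraic (square-root) branch point.


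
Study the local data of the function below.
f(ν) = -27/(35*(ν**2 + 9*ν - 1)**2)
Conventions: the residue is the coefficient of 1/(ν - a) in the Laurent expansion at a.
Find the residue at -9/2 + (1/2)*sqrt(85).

The factor ν**2 + 9*ν - 1 splits as (ν - a)(ν - a') with a = -9/2 + (1/2)*sqrt(85), a' = -9/2 - (1/2)*sqrt(85). At the order-2 pole a set g(ν) = (ν - a)^2*f(ν) = [-27/35] / (ν - a')^2.
Order-2 pole: residue = g'(a); g'(-9/2 + (1/2)*sqrt(85)) = (54/252875)*sqrt(85), so the residue is (54/252875)*sqrt(85).

The residue is (54/252875)*sqrt(85).


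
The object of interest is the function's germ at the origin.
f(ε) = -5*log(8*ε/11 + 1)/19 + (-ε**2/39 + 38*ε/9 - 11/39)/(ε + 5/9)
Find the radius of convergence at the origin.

The radius of convergence is 5/9.

Denominator factor (ε + 5/9): pole of order 1 at -5/9, modulus 5/9.
Branch term (-5/19)*log(1 - ε/(-11/8)): its argument vanishes at ε = -11/8, a logarithmic branch point, modulus 11/8.
The radius of convergence is the smallest modulus among the singular points: 5/9.


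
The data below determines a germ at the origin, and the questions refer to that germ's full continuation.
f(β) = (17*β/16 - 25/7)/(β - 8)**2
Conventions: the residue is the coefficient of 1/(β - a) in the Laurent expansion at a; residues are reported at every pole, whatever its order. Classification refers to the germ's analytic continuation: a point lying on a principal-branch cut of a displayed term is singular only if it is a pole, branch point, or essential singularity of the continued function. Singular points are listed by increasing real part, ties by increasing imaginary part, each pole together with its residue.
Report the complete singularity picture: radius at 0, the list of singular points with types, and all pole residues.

Radius of convergence at 0: 8.
At 8: a pole of order 2; residue 17/16.

Denominator factor (β - 8)^2: pole of order 2 at 8, modulus 8.
The radius of convergence is the smallest modulus among the singular points: 8.
At the order-2 pole 8 set g(β) = (β - (8))^2*f(β) = 17*β/16 - 25/7.
Order-2 pole: residue = g'(a); g'(8) = 17/16, so the residue is 17/16.


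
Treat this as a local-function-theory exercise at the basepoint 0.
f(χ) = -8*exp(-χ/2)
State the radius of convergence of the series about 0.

The factor exp(-χ/2) is entire and contributes no finite singular point.
The polynomial part has no poles.
No finite singular points: the Taylor series at 0 converges everywhere.

The radius of convergence is infinite.


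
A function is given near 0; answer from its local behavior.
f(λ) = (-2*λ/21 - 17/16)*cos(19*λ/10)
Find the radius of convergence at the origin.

The factor cos(19*λ/10) is entire and contributes no finite singular point.
The polynomial part has no poles.
No finite singular points: the Taylor series at 0 converges everywhere.

The radius of convergence is infinite.


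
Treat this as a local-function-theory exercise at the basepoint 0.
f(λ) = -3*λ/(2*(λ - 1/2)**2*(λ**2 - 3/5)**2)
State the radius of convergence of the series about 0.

Denominator factor (λ - 1/2)^2: pole of order 2 at 1/2, modulus 1/2.
Denominator factor (λ**2 - 3/5)^2: discriminant 12/5, real irrational roots (1/5)*sqrt(15) and -(1/5)*sqrt(15); poles of order 2, moduli (1/5)*sqrt(15) and (1/5)*sqrt(15).
The radius of convergence is the smallest modulus among the singular points: 1/2.

The radius of convergence is 1/2.


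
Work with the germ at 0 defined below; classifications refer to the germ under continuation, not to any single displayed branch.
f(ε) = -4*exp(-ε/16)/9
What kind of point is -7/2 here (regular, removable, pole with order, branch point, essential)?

The point is a regular point.

There is no denominator, hence no pole anywhere.
The factor exp(-ε/16) is entire.
So the germ continues analytically to -7/2.


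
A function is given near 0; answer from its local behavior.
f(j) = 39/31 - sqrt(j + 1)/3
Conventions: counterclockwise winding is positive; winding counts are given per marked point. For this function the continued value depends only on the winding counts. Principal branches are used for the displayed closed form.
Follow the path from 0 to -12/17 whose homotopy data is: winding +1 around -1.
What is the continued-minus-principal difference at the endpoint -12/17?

Continued minus principal equals (2/51)*sqrt(85).

The rational part is single-valued and drops out of the difference; each branch term changes only by its own monodromy.
(-1/3)*sqrt(1 - j/(-1)): winding +1 is odd, the square root flips sign, contributing -2*(-1/3)*sqrt(1 - (-12/17)/(-1)) = -2*(-1/3)*sqrt(5/17) = (2/51)*sqrt(85).
Summing the contributions at j = -12/17 gives (2/51)*sqrt(85).


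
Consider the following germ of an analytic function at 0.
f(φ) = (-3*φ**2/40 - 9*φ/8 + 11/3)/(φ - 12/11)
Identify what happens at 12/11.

The denominator factor φ - 12/11 vanishes at 12/11 and appears to the power 1; the numerator there equals 8531/3630, nonzero, and no other factor vanishes.
Hence a pole whose order is the multiplicity, 1.

The point is a pole of order 1.


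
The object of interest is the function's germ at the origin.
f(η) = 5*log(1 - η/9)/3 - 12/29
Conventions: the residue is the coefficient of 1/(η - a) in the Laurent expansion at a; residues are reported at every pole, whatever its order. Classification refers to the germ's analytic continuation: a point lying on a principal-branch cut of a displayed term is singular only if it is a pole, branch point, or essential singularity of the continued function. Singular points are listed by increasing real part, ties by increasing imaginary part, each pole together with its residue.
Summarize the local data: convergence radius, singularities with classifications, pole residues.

Branch term (5/3)*log(1 - η/(9)): its argument vanishes at η = 9, a logarithmic branch point, modulus 9.
The radius of convergence is the smallest modulus among the singular points: 9.

Radius of convergence at 0: 9.
At 9: a logarithmic branch point.


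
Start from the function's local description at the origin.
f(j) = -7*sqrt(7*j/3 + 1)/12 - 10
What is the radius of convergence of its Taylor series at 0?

The radius of convergence is 3/7.

Branch term (-7/12)*sqrt(1 - j/(-3/7)): its argument vanishes at j = -3/7, a square-root branch point, modulus 3/7.
The radius of convergence is the smallest modulus among the singular points: 3/7.


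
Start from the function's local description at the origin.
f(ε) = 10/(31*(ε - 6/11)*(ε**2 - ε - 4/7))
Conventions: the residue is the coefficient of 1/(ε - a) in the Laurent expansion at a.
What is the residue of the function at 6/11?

At the order-1 pole 6/11 set g(ε) = (ε - (6/11))*f(ε) = 10/(31*(ε**2 - ε - 4/7)).
Simple pole: residue = g(a) at a = 6/11, which is -4235/10757.

The residue is -4235/10757.


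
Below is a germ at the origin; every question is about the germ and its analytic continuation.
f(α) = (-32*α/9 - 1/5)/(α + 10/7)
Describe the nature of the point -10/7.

The point is a pole of order 1.

The denominator factor α + 10/7 vanishes at -10/7 and appears to the power 1; the numerator there equals 1537/315, nonzero, and no other factor vanishes.
Hence a pole whose order is the multiplicity, 1.


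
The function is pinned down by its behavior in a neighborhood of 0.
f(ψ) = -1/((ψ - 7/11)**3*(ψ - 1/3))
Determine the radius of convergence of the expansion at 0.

The radius of convergence is 1/3.

Denominator factor (ψ - 7/11)^3: pole of order 3 at 7/11, modulus 7/11.
Denominator factor (ψ - 1/3): pole of order 1 at 1/3, modulus 1/3.
The radius of convergence is the smallest modulus among the singular points: 1/3.


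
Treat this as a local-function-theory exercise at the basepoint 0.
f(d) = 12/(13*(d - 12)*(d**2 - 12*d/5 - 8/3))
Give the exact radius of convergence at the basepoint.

Denominator factor (d**2 - 12*d/5 - 8/3): discriminant 1232/75, real irrational roots 6/5 + (2/15)*sqrt(231) and 6/5 - (2/15)*sqrt(231); poles of order 1, moduli 6/5 + (2/15)*sqrt(231) and -6/5 + (2/15)*sqrt(231).
Denominator factor (d - 12): pole of order 1 at 12, modulus 12.
The radius of convergence is the smallest modulus among the singular points: -6/5 + (2/15)*sqrt(231).

The radius of convergence is -6/5 + (2/15)*sqrt(231).


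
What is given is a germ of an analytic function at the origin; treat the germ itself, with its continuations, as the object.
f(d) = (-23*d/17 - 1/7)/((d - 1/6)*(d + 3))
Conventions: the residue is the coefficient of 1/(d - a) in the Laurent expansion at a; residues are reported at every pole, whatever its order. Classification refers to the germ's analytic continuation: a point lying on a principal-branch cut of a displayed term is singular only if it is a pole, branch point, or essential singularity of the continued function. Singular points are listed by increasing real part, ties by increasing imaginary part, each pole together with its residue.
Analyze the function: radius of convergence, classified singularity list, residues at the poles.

Radius of convergence at 0: 1/6.
At -3: a pole of order 1; residue -2796/2261.
At 1/6: a pole of order 1; residue -263/2261.

Denominator factor (d + 3): pole of order 1 at -3, modulus 3.
Denominator factor (d - 1/6): pole of order 1 at 1/6, modulus 1/6.
The radius of convergence is the smallest modulus among the singular points: 1/6.
At the order-1 pole -3 set g(d) = (d - (-3))*f(d) = (-23*d/17 - 1/7)/(d - 1/6).
Simple pole: residue = g(a) at a = -3, which is -2796/2261.
At the order-1 pole 1/6 set g(d) = (d - (1/6))*f(d) = (-23*d/17 - 1/7)/(d + 3).
Simple pole: residue = g(a) at a = 1/6, which is -263/2261.
List the singular points by increasing real part (a conjugate pair: the negative imaginary part first).


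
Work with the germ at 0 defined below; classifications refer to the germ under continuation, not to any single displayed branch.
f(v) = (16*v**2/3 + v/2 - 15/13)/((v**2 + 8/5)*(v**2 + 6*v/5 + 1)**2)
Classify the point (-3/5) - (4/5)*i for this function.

The point is a pole of order 2.

The denominator factor v**2 + 6*v/5 + 1 vanishes at (-3/5) - (4/5)*i and appears to the power 2; the numerator there equals (-5747/1950) + (118/25)*i, nonzero, and no other factor vanishes.
Hence a pole whose order is the multiplicity, 2.


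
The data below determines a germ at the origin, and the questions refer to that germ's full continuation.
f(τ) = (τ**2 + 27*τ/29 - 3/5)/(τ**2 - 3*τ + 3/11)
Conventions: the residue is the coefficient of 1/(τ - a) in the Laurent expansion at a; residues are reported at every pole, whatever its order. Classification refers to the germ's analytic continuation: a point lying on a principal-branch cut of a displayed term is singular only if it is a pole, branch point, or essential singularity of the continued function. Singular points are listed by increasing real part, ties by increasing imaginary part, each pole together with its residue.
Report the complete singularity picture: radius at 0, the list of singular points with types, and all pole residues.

Denominator factor (τ**2 - 3*τ + 3/11): discriminant 87/11, real irrational roots 3/2 + (1/22)*sqrt(957) and 3/2 - (1/22)*sqrt(957); poles of order 1, moduli 3/2 + (1/22)*sqrt(957) and 3/2 - (1/22)*sqrt(957).
The radius of convergence is the smallest modulus among the singular points: 3/2 - (1/22)*sqrt(957).
The factor τ**2 - 3*τ + 3/11 splits as (τ - a)(τ - a') with a = 3/2 - (1/22)*sqrt(957), a' = 3/2 + (1/22)*sqrt(957). At the order-1 pole a set g(τ) = (τ - a)*f(τ) = [τ**2 + 27*τ/29 - 3/5] / (τ - a').
Simple pole: residue = g(a) at a = 3/2 - (1/22)*sqrt(957), which is 57/29 - (2671/46255)*sqrt(957).
The factor τ**2 - 3*τ + 3/11 splits as (τ - a)(τ - a') with a = 3/2 + (1/22)*sqrt(957), a' = 3/2 - (1/22)*sqrt(957). At the order-1 pole a set g(τ) = (τ - a)*f(τ) = [τ**2 + 27*τ/29 - 3/5] / (τ - a').
Simple pole: residue = g(a) at a = 3/2 + (1/22)*sqrt(957), which is 57/29 + (2671/46255)*sqrt(957).
List the singular points by increasing real part (a conjugate pair: the negative imaginary part first).

Radius of convergence at 0: 3/2 - (1/22)*sqrt(957).
At 3/2 - (1/22)*sqrt(957): a pole of order 1; residue 57/29 - (2671/46255)*sqrt(957).
At 3/2 + (1/22)*sqrt(957): a pole of order 1; residue 57/29 + (2671/46255)*sqrt(957).


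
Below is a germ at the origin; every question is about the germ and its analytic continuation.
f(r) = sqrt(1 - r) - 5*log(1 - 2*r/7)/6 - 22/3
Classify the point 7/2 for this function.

The point is a logarithmic branch point.

The term (-5/6)*log(1 - r/(7/2)) has argument 1 - 7/2/(7/2) = 0 at 7/2: a logarithmic (infinitely-sheeted) branch point; the remaining terms are analytic or single-valued there.


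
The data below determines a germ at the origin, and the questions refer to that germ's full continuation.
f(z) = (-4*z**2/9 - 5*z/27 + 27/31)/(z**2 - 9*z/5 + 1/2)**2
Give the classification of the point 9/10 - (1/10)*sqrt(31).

The point is a pole of order 2.

The denominator factor z**2 - 9*z/5 + 1/2 vanishes at 9/10 - (1/10)*sqrt(31) and appears to the power 2; the numerator there equals 2881/13950 + (133/1350)*sqrt(31), nonzero, and no other factor vanishes.
Hence a pole whose order is the multiplicity, 2.


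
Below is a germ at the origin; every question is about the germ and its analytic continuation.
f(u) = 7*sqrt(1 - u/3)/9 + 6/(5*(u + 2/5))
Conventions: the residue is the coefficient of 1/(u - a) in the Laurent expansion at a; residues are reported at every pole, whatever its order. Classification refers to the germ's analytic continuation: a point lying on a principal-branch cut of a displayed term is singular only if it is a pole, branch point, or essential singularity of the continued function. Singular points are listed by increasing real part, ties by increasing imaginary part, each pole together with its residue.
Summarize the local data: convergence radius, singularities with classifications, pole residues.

Denominator factor (u + 2/5): pole of order 1 at -2/5, modulus 2/5.
Branch term (7/9)*sqrt(1 - u/(3)): its argument vanishes at u = 3, a square-root branch point, modulus 3.
The radius of convergence is the smallest modulus among the singular points: 2/5.
The branch term is analytic at -2/5 and contributes nothing to the residue; only the rational part matters.
At the order-1 pole -2/5 set g(u) = (u - (-2/5))*(rational part) = 6/5.
Simple pole: residue = g(a) at a = -2/5, which is 6/5.
List the singular points by increasing real part (a conjugate pair: the negative imaginary part first).

Radius of convergence at 0: 2/5.
At -2/5: a pole of order 1; residue 6/5.
At 3: an algebraic (square-root) branch point.
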